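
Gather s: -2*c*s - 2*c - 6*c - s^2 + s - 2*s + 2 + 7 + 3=-8*c - s^2 + s*(-2*c - 1) + 12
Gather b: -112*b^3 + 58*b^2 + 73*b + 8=-112*b^3 + 58*b^2 + 73*b + 8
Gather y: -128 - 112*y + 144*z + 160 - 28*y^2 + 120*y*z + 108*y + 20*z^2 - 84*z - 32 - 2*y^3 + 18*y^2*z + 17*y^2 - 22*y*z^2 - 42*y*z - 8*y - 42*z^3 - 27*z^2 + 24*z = -2*y^3 + y^2*(18*z - 11) + y*(-22*z^2 + 78*z - 12) - 42*z^3 - 7*z^2 + 84*z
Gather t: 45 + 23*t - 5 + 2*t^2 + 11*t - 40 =2*t^2 + 34*t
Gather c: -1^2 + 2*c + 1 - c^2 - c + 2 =-c^2 + c + 2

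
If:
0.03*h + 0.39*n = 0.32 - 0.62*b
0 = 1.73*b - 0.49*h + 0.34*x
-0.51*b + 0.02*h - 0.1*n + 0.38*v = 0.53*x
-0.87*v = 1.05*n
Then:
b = 0.809984500932739*x + 0.763430496285724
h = 3.5536187481911*x + 2.6953770583149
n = -1.56102295647187*x - 0.60048261396563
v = 1.88399322332812*x + 0.724720396165416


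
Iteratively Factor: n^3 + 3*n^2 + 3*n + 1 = (n + 1)*(n^2 + 2*n + 1) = (n + 1)^2*(n + 1)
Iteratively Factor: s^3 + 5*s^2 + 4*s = (s)*(s^2 + 5*s + 4) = s*(s + 4)*(s + 1)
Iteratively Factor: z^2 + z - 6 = (z - 2)*(z + 3)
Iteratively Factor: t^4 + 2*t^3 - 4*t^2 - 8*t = (t + 2)*(t^3 - 4*t) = (t + 2)^2*(t^2 - 2*t) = t*(t + 2)^2*(t - 2)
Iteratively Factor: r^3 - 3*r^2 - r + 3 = (r + 1)*(r^2 - 4*r + 3) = (r - 3)*(r + 1)*(r - 1)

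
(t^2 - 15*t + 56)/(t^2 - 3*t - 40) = (t - 7)/(t + 5)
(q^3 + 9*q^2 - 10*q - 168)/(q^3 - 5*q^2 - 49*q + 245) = (q^2 + 2*q - 24)/(q^2 - 12*q + 35)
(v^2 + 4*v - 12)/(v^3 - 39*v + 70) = (v + 6)/(v^2 + 2*v - 35)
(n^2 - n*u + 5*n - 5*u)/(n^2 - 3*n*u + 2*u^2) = (-n - 5)/(-n + 2*u)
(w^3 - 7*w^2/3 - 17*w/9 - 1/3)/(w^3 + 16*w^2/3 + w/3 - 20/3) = (9*w^3 - 21*w^2 - 17*w - 3)/(3*(3*w^3 + 16*w^2 + w - 20))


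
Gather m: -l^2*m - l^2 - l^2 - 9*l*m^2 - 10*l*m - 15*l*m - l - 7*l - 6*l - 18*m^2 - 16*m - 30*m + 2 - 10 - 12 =-2*l^2 - 14*l + m^2*(-9*l - 18) + m*(-l^2 - 25*l - 46) - 20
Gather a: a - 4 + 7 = a + 3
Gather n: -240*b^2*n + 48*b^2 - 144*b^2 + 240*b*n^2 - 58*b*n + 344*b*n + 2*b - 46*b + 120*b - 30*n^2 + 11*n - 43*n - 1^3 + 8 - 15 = -96*b^2 + 76*b + n^2*(240*b - 30) + n*(-240*b^2 + 286*b - 32) - 8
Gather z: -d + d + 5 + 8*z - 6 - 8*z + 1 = 0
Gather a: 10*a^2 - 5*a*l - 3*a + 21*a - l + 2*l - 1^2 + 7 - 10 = 10*a^2 + a*(18 - 5*l) + l - 4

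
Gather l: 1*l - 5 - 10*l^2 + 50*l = -10*l^2 + 51*l - 5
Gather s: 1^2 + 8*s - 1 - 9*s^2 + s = -9*s^2 + 9*s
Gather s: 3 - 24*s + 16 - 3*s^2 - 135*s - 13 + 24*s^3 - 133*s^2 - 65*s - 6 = 24*s^3 - 136*s^2 - 224*s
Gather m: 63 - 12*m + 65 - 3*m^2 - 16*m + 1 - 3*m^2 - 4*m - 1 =-6*m^2 - 32*m + 128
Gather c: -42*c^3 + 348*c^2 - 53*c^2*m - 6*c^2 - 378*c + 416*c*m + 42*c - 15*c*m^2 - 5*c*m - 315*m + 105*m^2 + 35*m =-42*c^3 + c^2*(342 - 53*m) + c*(-15*m^2 + 411*m - 336) + 105*m^2 - 280*m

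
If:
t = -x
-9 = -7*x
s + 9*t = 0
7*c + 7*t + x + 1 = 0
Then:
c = 47/49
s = 81/7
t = -9/7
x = 9/7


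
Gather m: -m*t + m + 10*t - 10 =m*(1 - t) + 10*t - 10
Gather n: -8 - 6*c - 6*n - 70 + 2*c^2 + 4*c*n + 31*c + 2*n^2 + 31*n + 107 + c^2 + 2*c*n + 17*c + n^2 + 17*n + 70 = 3*c^2 + 42*c + 3*n^2 + n*(6*c + 42) + 99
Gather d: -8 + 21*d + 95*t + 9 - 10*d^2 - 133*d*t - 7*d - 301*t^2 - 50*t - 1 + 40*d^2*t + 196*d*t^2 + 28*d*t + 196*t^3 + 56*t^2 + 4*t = d^2*(40*t - 10) + d*(196*t^2 - 105*t + 14) + 196*t^3 - 245*t^2 + 49*t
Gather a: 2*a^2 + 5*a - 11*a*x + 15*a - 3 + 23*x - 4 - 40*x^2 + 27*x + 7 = 2*a^2 + a*(20 - 11*x) - 40*x^2 + 50*x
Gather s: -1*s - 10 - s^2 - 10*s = -s^2 - 11*s - 10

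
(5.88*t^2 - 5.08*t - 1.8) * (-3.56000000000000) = -20.9328*t^2 + 18.0848*t + 6.408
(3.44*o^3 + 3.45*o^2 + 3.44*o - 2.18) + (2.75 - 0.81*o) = 3.44*o^3 + 3.45*o^2 + 2.63*o + 0.57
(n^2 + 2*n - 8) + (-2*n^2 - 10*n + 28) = -n^2 - 8*n + 20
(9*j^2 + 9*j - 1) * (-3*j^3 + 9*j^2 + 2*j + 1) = -27*j^5 + 54*j^4 + 102*j^3 + 18*j^2 + 7*j - 1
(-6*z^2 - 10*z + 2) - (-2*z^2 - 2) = -4*z^2 - 10*z + 4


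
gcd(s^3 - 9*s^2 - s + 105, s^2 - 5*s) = s - 5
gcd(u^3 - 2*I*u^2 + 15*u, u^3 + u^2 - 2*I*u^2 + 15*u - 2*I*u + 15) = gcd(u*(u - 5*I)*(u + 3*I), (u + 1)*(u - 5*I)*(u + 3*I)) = u^2 - 2*I*u + 15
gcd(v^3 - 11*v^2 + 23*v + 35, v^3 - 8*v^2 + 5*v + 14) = v^2 - 6*v - 7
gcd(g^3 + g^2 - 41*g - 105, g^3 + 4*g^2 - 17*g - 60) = g^2 + 8*g + 15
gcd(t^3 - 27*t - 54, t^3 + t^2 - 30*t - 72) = t^2 - 3*t - 18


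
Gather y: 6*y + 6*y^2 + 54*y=6*y^2 + 60*y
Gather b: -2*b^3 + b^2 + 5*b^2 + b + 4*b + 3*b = -2*b^3 + 6*b^2 + 8*b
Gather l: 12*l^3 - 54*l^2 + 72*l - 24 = 12*l^3 - 54*l^2 + 72*l - 24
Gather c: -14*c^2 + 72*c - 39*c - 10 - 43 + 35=-14*c^2 + 33*c - 18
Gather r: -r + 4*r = 3*r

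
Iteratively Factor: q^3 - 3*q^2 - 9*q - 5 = (q - 5)*(q^2 + 2*q + 1) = (q - 5)*(q + 1)*(q + 1)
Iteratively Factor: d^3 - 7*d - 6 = (d + 1)*(d^2 - d - 6) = (d - 3)*(d + 1)*(d + 2)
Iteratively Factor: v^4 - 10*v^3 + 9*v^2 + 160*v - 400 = (v - 5)*(v^3 - 5*v^2 - 16*v + 80) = (v - 5)^2*(v^2 - 16) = (v - 5)^2*(v + 4)*(v - 4)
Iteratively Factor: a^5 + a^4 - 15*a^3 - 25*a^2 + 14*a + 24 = (a + 1)*(a^4 - 15*a^2 - 10*a + 24) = (a - 4)*(a + 1)*(a^3 + 4*a^2 + a - 6) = (a - 4)*(a + 1)*(a + 2)*(a^2 + 2*a - 3) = (a - 4)*(a - 1)*(a + 1)*(a + 2)*(a + 3)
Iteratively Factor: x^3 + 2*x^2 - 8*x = (x - 2)*(x^2 + 4*x) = x*(x - 2)*(x + 4)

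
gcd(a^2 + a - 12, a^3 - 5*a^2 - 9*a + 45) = a - 3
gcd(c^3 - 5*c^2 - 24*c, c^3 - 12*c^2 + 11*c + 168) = c^2 - 5*c - 24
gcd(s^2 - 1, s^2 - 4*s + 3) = s - 1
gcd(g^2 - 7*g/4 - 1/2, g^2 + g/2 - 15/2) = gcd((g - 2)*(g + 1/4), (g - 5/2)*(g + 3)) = 1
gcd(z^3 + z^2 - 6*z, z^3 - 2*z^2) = z^2 - 2*z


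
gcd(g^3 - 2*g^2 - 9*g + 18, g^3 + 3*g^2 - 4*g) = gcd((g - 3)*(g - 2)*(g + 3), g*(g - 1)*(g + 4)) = 1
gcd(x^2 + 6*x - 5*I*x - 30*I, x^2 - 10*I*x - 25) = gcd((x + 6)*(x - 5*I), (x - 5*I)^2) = x - 5*I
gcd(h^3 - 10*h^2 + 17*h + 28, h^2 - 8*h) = 1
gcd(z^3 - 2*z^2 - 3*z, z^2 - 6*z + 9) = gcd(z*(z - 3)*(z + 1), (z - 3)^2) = z - 3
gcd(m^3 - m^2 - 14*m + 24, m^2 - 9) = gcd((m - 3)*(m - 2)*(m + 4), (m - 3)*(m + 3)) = m - 3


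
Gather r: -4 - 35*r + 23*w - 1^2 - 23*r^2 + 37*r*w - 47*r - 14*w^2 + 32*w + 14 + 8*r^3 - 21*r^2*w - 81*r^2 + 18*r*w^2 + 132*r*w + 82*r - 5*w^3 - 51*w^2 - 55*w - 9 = 8*r^3 + r^2*(-21*w - 104) + r*(18*w^2 + 169*w) - 5*w^3 - 65*w^2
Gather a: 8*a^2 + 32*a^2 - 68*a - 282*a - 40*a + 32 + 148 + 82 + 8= 40*a^2 - 390*a + 270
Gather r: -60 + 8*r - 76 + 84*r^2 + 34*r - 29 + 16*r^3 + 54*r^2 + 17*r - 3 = 16*r^3 + 138*r^2 + 59*r - 168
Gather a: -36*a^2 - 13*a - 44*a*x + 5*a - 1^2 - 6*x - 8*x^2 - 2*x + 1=-36*a^2 + a*(-44*x - 8) - 8*x^2 - 8*x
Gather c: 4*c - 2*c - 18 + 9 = 2*c - 9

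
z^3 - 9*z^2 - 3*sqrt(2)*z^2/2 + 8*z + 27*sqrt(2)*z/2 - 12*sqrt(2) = (z - 8)*(z - 1)*(z - 3*sqrt(2)/2)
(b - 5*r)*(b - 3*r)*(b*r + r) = b^3*r - 8*b^2*r^2 + b^2*r + 15*b*r^3 - 8*b*r^2 + 15*r^3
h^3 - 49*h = h*(h - 7)*(h + 7)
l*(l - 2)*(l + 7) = l^3 + 5*l^2 - 14*l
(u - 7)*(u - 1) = u^2 - 8*u + 7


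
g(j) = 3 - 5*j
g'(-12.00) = -5.00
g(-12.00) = 63.00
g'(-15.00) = -5.00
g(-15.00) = 78.00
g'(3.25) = -5.00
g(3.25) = -13.25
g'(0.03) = -5.00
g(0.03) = 2.85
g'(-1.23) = -5.00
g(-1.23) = 9.15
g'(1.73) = -5.00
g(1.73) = -5.65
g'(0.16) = -5.00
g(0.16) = 2.20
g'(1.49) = -5.00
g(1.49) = -4.45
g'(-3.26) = -5.00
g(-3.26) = 19.30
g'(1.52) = -5.00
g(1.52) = -4.60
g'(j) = -5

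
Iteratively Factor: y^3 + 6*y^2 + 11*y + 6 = (y + 1)*(y^2 + 5*y + 6) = (y + 1)*(y + 2)*(y + 3)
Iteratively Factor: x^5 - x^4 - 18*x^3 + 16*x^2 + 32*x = (x - 2)*(x^4 + x^3 - 16*x^2 - 16*x) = (x - 2)*(x + 1)*(x^3 - 16*x) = (x - 2)*(x + 1)*(x + 4)*(x^2 - 4*x) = x*(x - 2)*(x + 1)*(x + 4)*(x - 4)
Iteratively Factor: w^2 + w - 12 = (w - 3)*(w + 4)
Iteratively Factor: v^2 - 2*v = (v - 2)*(v)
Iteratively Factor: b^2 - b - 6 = (b + 2)*(b - 3)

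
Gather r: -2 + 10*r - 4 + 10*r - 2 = 20*r - 8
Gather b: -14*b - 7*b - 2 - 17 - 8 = -21*b - 27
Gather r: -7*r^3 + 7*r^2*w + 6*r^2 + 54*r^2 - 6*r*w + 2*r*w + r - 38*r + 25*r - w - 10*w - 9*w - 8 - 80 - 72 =-7*r^3 + r^2*(7*w + 60) + r*(-4*w - 12) - 20*w - 160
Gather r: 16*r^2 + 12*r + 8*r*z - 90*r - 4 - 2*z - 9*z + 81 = 16*r^2 + r*(8*z - 78) - 11*z + 77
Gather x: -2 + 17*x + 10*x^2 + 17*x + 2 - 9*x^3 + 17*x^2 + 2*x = -9*x^3 + 27*x^2 + 36*x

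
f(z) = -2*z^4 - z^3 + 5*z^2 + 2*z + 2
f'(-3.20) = 201.42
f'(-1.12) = -1.72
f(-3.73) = -271.14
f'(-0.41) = -2.05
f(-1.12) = 4.29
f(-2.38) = -25.13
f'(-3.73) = 338.12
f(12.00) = -42454.00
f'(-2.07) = 39.40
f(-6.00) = -2206.00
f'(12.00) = -14134.00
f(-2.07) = -8.57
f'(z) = -8*z^3 - 3*z^2 + 10*z + 2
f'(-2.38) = 69.06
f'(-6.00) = 1562.00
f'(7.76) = -3839.36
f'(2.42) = -104.75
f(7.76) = -7401.00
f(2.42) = -46.65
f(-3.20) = -130.15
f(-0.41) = 2.03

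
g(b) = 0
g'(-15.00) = 0.00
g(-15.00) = 0.00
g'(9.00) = 0.00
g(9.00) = 0.00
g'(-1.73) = 0.00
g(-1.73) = 0.00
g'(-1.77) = 0.00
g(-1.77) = 0.00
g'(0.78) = 0.00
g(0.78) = 0.00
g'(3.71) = 0.00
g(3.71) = 0.00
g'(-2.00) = 0.00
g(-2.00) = 0.00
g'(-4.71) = 0.00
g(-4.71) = 0.00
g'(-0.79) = 0.00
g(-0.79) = 0.00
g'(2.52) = 0.00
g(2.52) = 0.00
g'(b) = 0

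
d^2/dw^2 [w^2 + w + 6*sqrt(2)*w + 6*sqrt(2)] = 2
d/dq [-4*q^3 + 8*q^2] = 4*q*(4 - 3*q)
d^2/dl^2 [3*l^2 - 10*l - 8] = 6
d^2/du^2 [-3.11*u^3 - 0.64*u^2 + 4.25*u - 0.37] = -18.66*u - 1.28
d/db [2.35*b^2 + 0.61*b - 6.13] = 4.7*b + 0.61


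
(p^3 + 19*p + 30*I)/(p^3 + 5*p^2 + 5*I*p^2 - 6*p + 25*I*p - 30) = (p - 5*I)/(p + 5)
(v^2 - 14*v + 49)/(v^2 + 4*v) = (v^2 - 14*v + 49)/(v*(v + 4))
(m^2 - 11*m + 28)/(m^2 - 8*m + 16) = (m - 7)/(m - 4)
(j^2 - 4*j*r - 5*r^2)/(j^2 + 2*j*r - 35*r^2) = (j + r)/(j + 7*r)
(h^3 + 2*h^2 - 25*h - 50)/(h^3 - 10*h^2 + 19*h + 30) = (h^2 + 7*h + 10)/(h^2 - 5*h - 6)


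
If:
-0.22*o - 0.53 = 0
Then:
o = -2.41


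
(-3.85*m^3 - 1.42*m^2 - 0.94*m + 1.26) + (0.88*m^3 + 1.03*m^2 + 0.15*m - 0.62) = -2.97*m^3 - 0.39*m^2 - 0.79*m + 0.64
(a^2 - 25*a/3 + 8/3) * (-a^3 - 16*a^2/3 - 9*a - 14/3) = -a^5 + 3*a^4 + 295*a^3/9 + 505*a^2/9 + 134*a/9 - 112/9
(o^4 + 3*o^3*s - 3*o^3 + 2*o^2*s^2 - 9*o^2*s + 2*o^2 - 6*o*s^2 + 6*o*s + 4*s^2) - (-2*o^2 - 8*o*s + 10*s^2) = o^4 + 3*o^3*s - 3*o^3 + 2*o^2*s^2 - 9*o^2*s + 4*o^2 - 6*o*s^2 + 14*o*s - 6*s^2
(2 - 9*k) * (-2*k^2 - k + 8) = 18*k^3 + 5*k^2 - 74*k + 16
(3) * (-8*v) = -24*v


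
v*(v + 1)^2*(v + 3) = v^4 + 5*v^3 + 7*v^2 + 3*v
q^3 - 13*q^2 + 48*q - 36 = (q - 6)^2*(q - 1)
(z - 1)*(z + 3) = z^2 + 2*z - 3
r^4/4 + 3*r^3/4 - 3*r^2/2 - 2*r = r*(r/4 + 1)*(r - 2)*(r + 1)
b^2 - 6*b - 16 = (b - 8)*(b + 2)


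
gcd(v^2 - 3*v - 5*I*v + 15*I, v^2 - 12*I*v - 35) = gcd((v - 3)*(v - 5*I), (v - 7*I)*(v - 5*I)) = v - 5*I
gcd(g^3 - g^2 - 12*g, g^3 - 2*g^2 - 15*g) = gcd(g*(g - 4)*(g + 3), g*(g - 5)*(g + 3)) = g^2 + 3*g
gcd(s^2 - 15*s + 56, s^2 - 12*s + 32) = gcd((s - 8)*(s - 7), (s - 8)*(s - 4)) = s - 8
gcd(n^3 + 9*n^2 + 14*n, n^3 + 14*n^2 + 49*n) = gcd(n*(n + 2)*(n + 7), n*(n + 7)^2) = n^2 + 7*n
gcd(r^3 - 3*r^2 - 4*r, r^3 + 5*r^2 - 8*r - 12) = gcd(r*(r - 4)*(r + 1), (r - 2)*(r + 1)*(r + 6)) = r + 1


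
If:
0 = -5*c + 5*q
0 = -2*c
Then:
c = 0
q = 0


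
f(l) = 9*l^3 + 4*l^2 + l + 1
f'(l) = 27*l^2 + 8*l + 1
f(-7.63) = -3771.52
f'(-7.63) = 1511.82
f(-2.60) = -132.74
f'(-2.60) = 162.72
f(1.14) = 20.67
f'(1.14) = 45.21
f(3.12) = 316.40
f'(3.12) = 288.79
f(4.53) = 924.25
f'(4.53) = 591.30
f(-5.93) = -1741.02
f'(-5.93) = 903.01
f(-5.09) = -1087.31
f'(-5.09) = 659.80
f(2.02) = 93.52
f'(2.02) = 127.33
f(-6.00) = -1805.00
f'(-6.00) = 925.00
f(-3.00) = -209.00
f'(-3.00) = 220.00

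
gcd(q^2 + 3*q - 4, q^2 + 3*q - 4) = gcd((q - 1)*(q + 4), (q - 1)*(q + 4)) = q^2 + 3*q - 4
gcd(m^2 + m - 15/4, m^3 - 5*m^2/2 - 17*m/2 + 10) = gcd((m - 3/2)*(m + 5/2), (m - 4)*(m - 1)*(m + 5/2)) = m + 5/2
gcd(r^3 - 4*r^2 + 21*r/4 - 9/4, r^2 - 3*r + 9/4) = r^2 - 3*r + 9/4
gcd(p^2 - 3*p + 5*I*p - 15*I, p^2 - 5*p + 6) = p - 3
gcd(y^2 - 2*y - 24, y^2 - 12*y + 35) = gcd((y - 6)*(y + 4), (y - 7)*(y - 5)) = 1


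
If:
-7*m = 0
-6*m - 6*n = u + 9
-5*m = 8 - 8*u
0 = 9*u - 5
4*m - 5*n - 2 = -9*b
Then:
No Solution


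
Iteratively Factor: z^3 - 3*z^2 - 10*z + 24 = (z - 2)*(z^2 - z - 12) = (z - 2)*(z + 3)*(z - 4)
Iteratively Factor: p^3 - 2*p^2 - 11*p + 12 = (p + 3)*(p^2 - 5*p + 4) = (p - 1)*(p + 3)*(p - 4)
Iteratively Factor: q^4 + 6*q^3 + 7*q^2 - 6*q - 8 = (q + 2)*(q^3 + 4*q^2 - q - 4) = (q + 1)*(q + 2)*(q^2 + 3*q - 4) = (q - 1)*(q + 1)*(q + 2)*(q + 4)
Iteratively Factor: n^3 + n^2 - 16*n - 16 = (n + 1)*(n^2 - 16) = (n + 1)*(n + 4)*(n - 4)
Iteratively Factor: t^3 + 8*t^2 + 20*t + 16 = (t + 2)*(t^2 + 6*t + 8) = (t + 2)*(t + 4)*(t + 2)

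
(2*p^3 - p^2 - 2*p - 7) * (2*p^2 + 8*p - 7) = 4*p^5 + 14*p^4 - 26*p^3 - 23*p^2 - 42*p + 49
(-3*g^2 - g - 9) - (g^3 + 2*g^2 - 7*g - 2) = -g^3 - 5*g^2 + 6*g - 7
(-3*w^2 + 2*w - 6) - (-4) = -3*w^2 + 2*w - 2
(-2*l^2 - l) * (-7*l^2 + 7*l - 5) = 14*l^4 - 7*l^3 + 3*l^2 + 5*l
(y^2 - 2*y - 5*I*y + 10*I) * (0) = 0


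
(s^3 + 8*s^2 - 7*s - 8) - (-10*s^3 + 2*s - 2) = 11*s^3 + 8*s^2 - 9*s - 6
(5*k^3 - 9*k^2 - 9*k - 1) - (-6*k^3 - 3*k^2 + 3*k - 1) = 11*k^3 - 6*k^2 - 12*k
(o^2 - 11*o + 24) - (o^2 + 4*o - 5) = 29 - 15*o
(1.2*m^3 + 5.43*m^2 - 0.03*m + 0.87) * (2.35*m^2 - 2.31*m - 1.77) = 2.82*m^5 + 9.9885*m^4 - 14.7378*m^3 - 7.4973*m^2 - 1.9566*m - 1.5399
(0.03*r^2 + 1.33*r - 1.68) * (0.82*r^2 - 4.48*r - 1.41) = 0.0246*r^4 + 0.9562*r^3 - 7.3783*r^2 + 5.6511*r + 2.3688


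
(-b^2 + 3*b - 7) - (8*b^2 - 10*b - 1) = -9*b^2 + 13*b - 6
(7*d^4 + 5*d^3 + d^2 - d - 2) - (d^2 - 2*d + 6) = 7*d^4 + 5*d^3 + d - 8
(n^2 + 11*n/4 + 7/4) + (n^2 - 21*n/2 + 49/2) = 2*n^2 - 31*n/4 + 105/4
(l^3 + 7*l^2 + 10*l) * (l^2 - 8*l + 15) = l^5 - l^4 - 31*l^3 + 25*l^2 + 150*l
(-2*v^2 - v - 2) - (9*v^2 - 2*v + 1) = -11*v^2 + v - 3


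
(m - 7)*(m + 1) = m^2 - 6*m - 7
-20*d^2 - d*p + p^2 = (-5*d + p)*(4*d + p)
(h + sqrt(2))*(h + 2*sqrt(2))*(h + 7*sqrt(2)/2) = h^3 + 13*sqrt(2)*h^2/2 + 25*h + 14*sqrt(2)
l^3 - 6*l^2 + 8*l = l*(l - 4)*(l - 2)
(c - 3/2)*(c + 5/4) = c^2 - c/4 - 15/8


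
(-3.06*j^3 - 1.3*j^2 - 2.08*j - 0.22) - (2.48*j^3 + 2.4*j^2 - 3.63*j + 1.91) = -5.54*j^3 - 3.7*j^2 + 1.55*j - 2.13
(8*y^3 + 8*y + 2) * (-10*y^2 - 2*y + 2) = -80*y^5 - 16*y^4 - 64*y^3 - 36*y^2 + 12*y + 4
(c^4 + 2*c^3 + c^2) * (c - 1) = c^5 + c^4 - c^3 - c^2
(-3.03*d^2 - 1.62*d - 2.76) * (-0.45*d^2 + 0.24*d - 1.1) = 1.3635*d^4 + 0.00180000000000013*d^3 + 4.1862*d^2 + 1.1196*d + 3.036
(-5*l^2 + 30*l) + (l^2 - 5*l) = -4*l^2 + 25*l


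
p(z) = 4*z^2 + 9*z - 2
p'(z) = 8*z + 9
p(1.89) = 29.30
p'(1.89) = 24.12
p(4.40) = 115.04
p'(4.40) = 44.20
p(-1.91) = -4.60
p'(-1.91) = -6.28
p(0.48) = 3.24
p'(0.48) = 12.84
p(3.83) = 91.15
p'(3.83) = 39.64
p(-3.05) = 7.76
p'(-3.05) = -15.40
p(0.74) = 6.85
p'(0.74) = 14.92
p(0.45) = 2.86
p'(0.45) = 12.60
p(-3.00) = 7.00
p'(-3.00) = -15.00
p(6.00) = 196.00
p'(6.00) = 57.00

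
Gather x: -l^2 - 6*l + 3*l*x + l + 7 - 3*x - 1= -l^2 - 5*l + x*(3*l - 3) + 6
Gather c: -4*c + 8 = 8 - 4*c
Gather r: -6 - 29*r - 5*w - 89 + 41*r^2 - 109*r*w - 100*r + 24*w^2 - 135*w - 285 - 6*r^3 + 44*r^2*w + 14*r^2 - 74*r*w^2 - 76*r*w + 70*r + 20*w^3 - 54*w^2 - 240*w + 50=-6*r^3 + r^2*(44*w + 55) + r*(-74*w^2 - 185*w - 59) + 20*w^3 - 30*w^2 - 380*w - 330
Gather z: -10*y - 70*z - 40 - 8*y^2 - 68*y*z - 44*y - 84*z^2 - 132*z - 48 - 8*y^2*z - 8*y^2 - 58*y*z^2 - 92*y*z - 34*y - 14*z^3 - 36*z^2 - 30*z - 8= -16*y^2 - 88*y - 14*z^3 + z^2*(-58*y - 120) + z*(-8*y^2 - 160*y - 232) - 96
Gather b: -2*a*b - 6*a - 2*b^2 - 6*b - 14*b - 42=-6*a - 2*b^2 + b*(-2*a - 20) - 42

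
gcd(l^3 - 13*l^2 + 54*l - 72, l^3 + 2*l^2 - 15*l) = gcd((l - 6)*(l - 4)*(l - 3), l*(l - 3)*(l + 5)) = l - 3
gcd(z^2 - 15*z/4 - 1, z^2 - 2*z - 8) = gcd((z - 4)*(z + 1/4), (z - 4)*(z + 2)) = z - 4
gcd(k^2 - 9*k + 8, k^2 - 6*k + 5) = k - 1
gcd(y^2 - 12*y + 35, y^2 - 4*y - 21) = y - 7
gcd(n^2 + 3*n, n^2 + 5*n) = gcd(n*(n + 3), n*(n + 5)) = n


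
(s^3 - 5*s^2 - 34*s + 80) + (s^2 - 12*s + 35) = s^3 - 4*s^2 - 46*s + 115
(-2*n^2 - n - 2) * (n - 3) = -2*n^3 + 5*n^2 + n + 6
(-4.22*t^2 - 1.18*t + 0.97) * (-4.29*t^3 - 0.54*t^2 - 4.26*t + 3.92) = 18.1038*t^5 + 7.341*t^4 + 14.4531*t^3 - 12.0394*t^2 - 8.7578*t + 3.8024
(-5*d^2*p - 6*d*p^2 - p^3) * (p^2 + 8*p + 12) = -5*d^2*p^3 - 40*d^2*p^2 - 60*d^2*p - 6*d*p^4 - 48*d*p^3 - 72*d*p^2 - p^5 - 8*p^4 - 12*p^3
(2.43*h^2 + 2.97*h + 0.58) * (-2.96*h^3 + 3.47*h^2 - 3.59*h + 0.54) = -7.1928*h^5 - 0.3591*h^4 - 0.134599999999999*h^3 - 7.3375*h^2 - 0.4784*h + 0.3132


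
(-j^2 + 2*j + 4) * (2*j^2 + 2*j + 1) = -2*j^4 + 2*j^3 + 11*j^2 + 10*j + 4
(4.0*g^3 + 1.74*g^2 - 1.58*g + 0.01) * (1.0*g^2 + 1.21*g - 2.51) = 4.0*g^5 + 6.58*g^4 - 9.5146*g^3 - 6.2692*g^2 + 3.9779*g - 0.0251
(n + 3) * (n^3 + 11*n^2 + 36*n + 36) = n^4 + 14*n^3 + 69*n^2 + 144*n + 108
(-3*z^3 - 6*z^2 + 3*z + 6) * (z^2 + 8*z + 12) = -3*z^5 - 30*z^4 - 81*z^3 - 42*z^2 + 84*z + 72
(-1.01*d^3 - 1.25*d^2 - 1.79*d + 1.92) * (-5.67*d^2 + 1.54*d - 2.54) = 5.7267*d^5 + 5.5321*d^4 + 10.7897*d^3 - 10.468*d^2 + 7.5034*d - 4.8768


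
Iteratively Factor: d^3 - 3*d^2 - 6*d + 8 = (d + 2)*(d^2 - 5*d + 4) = (d - 4)*(d + 2)*(d - 1)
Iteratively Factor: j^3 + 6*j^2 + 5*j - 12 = (j + 4)*(j^2 + 2*j - 3) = (j - 1)*(j + 4)*(j + 3)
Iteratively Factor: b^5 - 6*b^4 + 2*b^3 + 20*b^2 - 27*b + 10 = (b - 1)*(b^4 - 5*b^3 - 3*b^2 + 17*b - 10) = (b - 1)^2*(b^3 - 4*b^2 - 7*b + 10) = (b - 1)^2*(b + 2)*(b^2 - 6*b + 5) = (b - 5)*(b - 1)^2*(b + 2)*(b - 1)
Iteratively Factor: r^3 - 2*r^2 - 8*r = (r)*(r^2 - 2*r - 8) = r*(r + 2)*(r - 4)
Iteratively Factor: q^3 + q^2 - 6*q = (q)*(q^2 + q - 6) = q*(q + 3)*(q - 2)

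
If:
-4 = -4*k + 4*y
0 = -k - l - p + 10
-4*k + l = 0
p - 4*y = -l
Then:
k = 14/5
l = 56/5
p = -4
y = 9/5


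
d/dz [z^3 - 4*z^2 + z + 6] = 3*z^2 - 8*z + 1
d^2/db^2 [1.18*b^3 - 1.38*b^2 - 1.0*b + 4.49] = 7.08*b - 2.76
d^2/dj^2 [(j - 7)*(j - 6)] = 2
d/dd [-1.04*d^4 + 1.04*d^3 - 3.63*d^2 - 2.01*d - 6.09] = -4.16*d^3 + 3.12*d^2 - 7.26*d - 2.01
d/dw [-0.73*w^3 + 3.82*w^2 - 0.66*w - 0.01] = -2.19*w^2 + 7.64*w - 0.66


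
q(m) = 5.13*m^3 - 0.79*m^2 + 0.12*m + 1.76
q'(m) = 15.39*m^2 - 1.58*m + 0.12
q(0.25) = 1.82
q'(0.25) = 0.69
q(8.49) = 3085.19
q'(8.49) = 1096.02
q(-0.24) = 1.61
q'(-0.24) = 1.39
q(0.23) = 1.81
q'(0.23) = 0.57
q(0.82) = 4.16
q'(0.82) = 9.17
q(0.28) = 1.84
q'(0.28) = 0.88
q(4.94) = 601.51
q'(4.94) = 367.89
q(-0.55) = 0.60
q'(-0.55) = 5.64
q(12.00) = 8754.08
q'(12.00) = 2197.32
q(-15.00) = -17491.54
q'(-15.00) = 3486.57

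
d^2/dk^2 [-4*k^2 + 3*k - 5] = -8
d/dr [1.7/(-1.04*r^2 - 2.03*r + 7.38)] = (3.536*r + 3.451)/(1.04*r^2 + 2.03*r - 7.38)^2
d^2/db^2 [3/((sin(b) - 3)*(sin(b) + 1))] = (-18*sin(b) - 12*cos(b)^2 + 54)*cos(b)^2/((sin(b) - 3)^3*(sin(b) + 1)^3)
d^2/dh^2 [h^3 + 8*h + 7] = 6*h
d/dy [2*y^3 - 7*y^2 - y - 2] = 6*y^2 - 14*y - 1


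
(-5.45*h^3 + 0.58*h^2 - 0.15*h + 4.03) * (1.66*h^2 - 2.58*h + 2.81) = -9.047*h^5 + 15.0238*h^4 - 17.0599*h^3 + 8.7066*h^2 - 10.8189*h + 11.3243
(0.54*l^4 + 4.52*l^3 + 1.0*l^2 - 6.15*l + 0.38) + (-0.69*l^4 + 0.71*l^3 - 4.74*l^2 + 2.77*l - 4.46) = -0.15*l^4 + 5.23*l^3 - 3.74*l^2 - 3.38*l - 4.08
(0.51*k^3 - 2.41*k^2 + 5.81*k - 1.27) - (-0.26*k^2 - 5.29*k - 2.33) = 0.51*k^3 - 2.15*k^2 + 11.1*k + 1.06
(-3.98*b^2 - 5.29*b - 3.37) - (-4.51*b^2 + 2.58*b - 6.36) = 0.53*b^2 - 7.87*b + 2.99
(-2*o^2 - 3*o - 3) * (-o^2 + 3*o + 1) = 2*o^4 - 3*o^3 - 8*o^2 - 12*o - 3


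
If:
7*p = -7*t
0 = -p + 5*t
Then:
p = 0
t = 0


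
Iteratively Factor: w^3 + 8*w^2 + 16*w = (w)*(w^2 + 8*w + 16) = w*(w + 4)*(w + 4)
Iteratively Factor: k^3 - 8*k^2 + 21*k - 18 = (k - 3)*(k^2 - 5*k + 6) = (k - 3)^2*(k - 2)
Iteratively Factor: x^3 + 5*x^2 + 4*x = (x + 4)*(x^2 + x) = x*(x + 4)*(x + 1)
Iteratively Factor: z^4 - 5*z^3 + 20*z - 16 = (z + 2)*(z^3 - 7*z^2 + 14*z - 8) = (z - 1)*(z + 2)*(z^2 - 6*z + 8) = (z - 4)*(z - 1)*(z + 2)*(z - 2)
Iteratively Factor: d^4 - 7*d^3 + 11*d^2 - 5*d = (d - 1)*(d^3 - 6*d^2 + 5*d) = d*(d - 1)*(d^2 - 6*d + 5) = d*(d - 5)*(d - 1)*(d - 1)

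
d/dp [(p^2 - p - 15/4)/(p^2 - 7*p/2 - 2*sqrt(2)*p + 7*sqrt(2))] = (4*(2*p - 1)*(2*p^2 - 7*p - 4*sqrt(2)*p + 14*sqrt(2)) - (-4*p + 4*sqrt(2) + 7)*(-4*p^2 + 4*p + 15))/(2*(2*p^2 - 7*p - 4*sqrt(2)*p + 14*sqrt(2))^2)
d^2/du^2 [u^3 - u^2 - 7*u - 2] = 6*u - 2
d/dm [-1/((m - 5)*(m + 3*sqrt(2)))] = (2*m - 5 + 3*sqrt(2))/((m - 5)^2*(m + 3*sqrt(2))^2)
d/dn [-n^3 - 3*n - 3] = -3*n^2 - 3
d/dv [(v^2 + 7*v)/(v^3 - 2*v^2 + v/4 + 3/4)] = 4*(-4*v^4 - 56*v^3 + 57*v^2 + 6*v + 21)/(16*v^6 - 64*v^5 + 72*v^4 + 8*v^3 - 47*v^2 + 6*v + 9)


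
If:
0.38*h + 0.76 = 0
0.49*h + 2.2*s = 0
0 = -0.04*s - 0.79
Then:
No Solution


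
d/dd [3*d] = 3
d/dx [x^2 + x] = 2*x + 1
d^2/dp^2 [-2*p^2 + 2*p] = -4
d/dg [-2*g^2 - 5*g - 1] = -4*g - 5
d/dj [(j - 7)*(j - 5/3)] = 2*j - 26/3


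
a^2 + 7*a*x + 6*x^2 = (a + x)*(a + 6*x)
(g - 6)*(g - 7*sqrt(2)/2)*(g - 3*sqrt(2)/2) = g^3 - 5*sqrt(2)*g^2 - 6*g^2 + 21*g/2 + 30*sqrt(2)*g - 63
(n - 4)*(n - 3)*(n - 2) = n^3 - 9*n^2 + 26*n - 24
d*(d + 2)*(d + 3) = d^3 + 5*d^2 + 6*d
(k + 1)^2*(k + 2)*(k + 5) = k^4 + 9*k^3 + 25*k^2 + 27*k + 10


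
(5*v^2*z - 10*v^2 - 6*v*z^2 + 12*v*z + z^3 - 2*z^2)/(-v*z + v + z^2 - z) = (-5*v*z + 10*v + z^2 - 2*z)/(z - 1)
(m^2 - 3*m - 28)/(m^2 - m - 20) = (m - 7)/(m - 5)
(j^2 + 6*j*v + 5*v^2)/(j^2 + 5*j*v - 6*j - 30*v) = (j + v)/(j - 6)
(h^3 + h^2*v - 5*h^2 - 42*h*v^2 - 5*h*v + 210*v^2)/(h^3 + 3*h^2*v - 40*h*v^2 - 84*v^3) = (h - 5)/(h + 2*v)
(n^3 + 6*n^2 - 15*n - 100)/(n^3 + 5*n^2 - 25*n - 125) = (n - 4)/(n - 5)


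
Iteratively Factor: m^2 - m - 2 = (m - 2)*(m + 1)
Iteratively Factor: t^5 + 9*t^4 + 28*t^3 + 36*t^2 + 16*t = (t + 2)*(t^4 + 7*t^3 + 14*t^2 + 8*t) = (t + 2)^2*(t^3 + 5*t^2 + 4*t) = (t + 1)*(t + 2)^2*(t^2 + 4*t) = t*(t + 1)*(t + 2)^2*(t + 4)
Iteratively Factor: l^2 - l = (l - 1)*(l)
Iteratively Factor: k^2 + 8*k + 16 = (k + 4)*(k + 4)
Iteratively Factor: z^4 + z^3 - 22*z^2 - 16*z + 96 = (z - 2)*(z^3 + 3*z^2 - 16*z - 48) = (z - 2)*(z + 3)*(z^2 - 16) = (z - 2)*(z + 3)*(z + 4)*(z - 4)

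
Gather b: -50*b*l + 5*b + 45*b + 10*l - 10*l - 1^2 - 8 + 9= b*(50 - 50*l)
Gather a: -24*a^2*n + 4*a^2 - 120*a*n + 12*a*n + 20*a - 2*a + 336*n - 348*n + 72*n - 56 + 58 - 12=a^2*(4 - 24*n) + a*(18 - 108*n) + 60*n - 10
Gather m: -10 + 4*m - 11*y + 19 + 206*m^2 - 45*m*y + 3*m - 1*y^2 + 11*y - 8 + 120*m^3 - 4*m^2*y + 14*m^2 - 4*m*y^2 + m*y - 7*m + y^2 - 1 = 120*m^3 + m^2*(220 - 4*y) + m*(-4*y^2 - 44*y)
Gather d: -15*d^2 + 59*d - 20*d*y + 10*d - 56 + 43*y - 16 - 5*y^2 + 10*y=-15*d^2 + d*(69 - 20*y) - 5*y^2 + 53*y - 72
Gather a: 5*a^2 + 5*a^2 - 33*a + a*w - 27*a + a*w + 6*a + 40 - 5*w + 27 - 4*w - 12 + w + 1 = 10*a^2 + a*(2*w - 54) - 8*w + 56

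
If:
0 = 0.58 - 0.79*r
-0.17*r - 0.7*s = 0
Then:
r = 0.73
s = -0.18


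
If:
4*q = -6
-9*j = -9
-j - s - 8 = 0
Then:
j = 1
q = -3/2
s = -9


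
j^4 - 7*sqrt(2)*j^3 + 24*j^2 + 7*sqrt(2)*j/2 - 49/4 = (j - 7*sqrt(2)/2)^2*(j - sqrt(2)/2)*(j + sqrt(2)/2)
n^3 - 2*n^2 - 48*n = n*(n - 8)*(n + 6)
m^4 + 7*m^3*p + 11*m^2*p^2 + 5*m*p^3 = m*(m + p)^2*(m + 5*p)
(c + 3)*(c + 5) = c^2 + 8*c + 15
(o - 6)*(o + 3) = o^2 - 3*o - 18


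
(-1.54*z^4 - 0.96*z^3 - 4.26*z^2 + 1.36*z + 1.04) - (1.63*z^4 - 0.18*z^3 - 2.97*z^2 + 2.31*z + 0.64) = -3.17*z^4 - 0.78*z^3 - 1.29*z^2 - 0.95*z + 0.4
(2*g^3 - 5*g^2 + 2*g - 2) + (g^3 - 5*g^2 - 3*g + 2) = 3*g^3 - 10*g^2 - g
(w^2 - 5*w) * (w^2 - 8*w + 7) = w^4 - 13*w^3 + 47*w^2 - 35*w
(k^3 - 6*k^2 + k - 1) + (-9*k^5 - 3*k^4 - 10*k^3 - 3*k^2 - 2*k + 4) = -9*k^5 - 3*k^4 - 9*k^3 - 9*k^2 - k + 3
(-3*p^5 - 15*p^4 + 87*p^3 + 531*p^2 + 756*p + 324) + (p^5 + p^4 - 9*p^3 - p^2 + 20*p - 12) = -2*p^5 - 14*p^4 + 78*p^3 + 530*p^2 + 776*p + 312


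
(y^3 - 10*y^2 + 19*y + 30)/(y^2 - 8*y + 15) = (y^2 - 5*y - 6)/(y - 3)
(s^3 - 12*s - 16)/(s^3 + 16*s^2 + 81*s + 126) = (s^3 - 12*s - 16)/(s^3 + 16*s^2 + 81*s + 126)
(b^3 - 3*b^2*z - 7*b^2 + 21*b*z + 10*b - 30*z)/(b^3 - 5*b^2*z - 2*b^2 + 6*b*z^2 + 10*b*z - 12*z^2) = (5 - b)/(-b + 2*z)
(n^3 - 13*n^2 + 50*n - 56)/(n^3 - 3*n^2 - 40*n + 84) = (n - 4)/(n + 6)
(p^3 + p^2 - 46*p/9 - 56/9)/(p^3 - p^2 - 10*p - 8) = (p^2 - p - 28/9)/(p^2 - 3*p - 4)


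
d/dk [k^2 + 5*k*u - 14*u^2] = 2*k + 5*u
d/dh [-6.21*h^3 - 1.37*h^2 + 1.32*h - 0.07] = -18.63*h^2 - 2.74*h + 1.32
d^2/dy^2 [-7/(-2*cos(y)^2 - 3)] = 28*(-4*sin(y)^4 - 4*sin(y)^2 + 5)/(cos(2*y) + 4)^3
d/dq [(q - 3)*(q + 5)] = 2*q + 2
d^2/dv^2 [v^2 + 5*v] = 2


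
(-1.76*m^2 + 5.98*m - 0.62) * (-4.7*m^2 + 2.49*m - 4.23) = 8.272*m^4 - 32.4884*m^3 + 25.249*m^2 - 26.8392*m + 2.6226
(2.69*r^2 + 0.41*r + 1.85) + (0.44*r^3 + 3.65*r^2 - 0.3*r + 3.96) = 0.44*r^3 + 6.34*r^2 + 0.11*r + 5.81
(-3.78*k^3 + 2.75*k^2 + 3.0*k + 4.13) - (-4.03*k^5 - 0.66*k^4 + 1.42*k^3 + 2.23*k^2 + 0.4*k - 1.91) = 4.03*k^5 + 0.66*k^4 - 5.2*k^3 + 0.52*k^2 + 2.6*k + 6.04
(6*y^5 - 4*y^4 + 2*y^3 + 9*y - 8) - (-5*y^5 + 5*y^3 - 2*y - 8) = 11*y^5 - 4*y^4 - 3*y^3 + 11*y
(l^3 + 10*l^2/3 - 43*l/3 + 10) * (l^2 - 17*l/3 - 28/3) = l^5 - 7*l^4/3 - 383*l^3/9 + 541*l^2/9 + 694*l/9 - 280/3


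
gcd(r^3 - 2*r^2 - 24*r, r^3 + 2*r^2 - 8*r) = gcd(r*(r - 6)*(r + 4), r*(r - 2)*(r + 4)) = r^2 + 4*r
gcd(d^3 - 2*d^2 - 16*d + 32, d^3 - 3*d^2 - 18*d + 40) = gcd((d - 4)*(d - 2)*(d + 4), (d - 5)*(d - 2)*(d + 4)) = d^2 + 2*d - 8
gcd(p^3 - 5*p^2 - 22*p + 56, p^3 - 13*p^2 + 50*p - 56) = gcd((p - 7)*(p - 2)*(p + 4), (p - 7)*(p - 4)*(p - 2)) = p^2 - 9*p + 14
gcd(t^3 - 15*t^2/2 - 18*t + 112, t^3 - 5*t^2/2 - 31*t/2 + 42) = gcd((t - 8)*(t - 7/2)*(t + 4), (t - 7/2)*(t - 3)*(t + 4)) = t^2 + t/2 - 14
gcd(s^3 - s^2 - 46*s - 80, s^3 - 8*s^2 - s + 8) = s - 8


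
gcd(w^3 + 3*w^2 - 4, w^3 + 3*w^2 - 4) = w^3 + 3*w^2 - 4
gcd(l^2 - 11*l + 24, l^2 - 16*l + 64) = l - 8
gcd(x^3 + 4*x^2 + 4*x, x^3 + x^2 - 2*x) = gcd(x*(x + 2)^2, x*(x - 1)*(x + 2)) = x^2 + 2*x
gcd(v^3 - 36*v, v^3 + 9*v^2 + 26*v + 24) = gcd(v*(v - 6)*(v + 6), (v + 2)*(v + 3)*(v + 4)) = 1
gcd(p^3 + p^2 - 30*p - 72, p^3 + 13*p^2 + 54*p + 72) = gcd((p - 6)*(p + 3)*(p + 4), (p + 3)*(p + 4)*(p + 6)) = p^2 + 7*p + 12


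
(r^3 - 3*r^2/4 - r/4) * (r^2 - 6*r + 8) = r^5 - 27*r^4/4 + 49*r^3/4 - 9*r^2/2 - 2*r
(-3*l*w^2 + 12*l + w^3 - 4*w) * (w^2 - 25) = -3*l*w^4 + 87*l*w^2 - 300*l + w^5 - 29*w^3 + 100*w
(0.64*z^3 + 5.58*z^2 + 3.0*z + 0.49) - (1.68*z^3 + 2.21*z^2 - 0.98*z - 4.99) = -1.04*z^3 + 3.37*z^2 + 3.98*z + 5.48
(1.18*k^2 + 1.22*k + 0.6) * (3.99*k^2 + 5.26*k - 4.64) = 4.7082*k^4 + 11.0746*k^3 + 3.336*k^2 - 2.5048*k - 2.784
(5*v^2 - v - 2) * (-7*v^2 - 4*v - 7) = -35*v^4 - 13*v^3 - 17*v^2 + 15*v + 14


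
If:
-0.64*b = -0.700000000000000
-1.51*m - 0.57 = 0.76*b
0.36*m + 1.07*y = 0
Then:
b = 1.09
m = -0.93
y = 0.31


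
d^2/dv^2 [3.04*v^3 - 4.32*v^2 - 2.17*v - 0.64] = 18.24*v - 8.64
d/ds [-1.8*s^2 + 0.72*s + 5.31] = 0.72 - 3.6*s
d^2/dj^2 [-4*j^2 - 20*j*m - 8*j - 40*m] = -8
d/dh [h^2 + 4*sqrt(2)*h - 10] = 2*h + 4*sqrt(2)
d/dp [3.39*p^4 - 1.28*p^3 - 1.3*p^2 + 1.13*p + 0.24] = 13.56*p^3 - 3.84*p^2 - 2.6*p + 1.13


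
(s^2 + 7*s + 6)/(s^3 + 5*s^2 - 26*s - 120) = (s + 1)/(s^2 - s - 20)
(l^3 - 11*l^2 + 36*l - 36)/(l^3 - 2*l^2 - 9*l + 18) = (l - 6)/(l + 3)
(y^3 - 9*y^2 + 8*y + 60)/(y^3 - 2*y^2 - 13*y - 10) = (y - 6)/(y + 1)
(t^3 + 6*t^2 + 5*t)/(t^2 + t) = t + 5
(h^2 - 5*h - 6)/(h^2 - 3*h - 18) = (h + 1)/(h + 3)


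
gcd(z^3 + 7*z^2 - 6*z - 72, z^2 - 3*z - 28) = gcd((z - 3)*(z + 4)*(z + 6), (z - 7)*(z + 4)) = z + 4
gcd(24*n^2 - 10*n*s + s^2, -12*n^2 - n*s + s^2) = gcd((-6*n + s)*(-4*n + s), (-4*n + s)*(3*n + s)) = -4*n + s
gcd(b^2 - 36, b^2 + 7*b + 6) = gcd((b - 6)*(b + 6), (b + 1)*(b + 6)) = b + 6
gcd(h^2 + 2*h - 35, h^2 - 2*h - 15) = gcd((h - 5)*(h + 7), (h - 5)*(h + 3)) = h - 5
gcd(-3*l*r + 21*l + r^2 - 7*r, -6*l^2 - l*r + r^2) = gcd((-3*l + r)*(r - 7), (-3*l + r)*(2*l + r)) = -3*l + r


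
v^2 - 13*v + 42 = (v - 7)*(v - 6)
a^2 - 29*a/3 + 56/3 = (a - 7)*(a - 8/3)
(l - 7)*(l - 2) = l^2 - 9*l + 14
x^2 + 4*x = x*(x + 4)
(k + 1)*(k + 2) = k^2 + 3*k + 2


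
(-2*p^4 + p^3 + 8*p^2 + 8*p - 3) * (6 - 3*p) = 6*p^5 - 15*p^4 - 18*p^3 + 24*p^2 + 57*p - 18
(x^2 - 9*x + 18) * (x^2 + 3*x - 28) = x^4 - 6*x^3 - 37*x^2 + 306*x - 504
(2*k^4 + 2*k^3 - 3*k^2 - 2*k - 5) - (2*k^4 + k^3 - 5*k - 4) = k^3 - 3*k^2 + 3*k - 1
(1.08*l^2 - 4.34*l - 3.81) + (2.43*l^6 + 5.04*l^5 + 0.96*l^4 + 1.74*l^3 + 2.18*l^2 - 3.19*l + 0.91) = 2.43*l^6 + 5.04*l^5 + 0.96*l^4 + 1.74*l^3 + 3.26*l^2 - 7.53*l - 2.9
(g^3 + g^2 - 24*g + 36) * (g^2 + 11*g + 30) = g^5 + 12*g^4 + 17*g^3 - 198*g^2 - 324*g + 1080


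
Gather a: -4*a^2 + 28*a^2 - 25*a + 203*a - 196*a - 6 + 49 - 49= 24*a^2 - 18*a - 6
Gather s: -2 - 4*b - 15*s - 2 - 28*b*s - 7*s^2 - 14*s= -4*b - 7*s^2 + s*(-28*b - 29) - 4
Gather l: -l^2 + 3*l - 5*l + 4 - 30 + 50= -l^2 - 2*l + 24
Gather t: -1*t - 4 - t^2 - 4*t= -t^2 - 5*t - 4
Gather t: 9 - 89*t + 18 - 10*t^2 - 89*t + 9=-10*t^2 - 178*t + 36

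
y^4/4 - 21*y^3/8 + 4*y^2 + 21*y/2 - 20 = (y/4 + 1/2)*(y - 8)*(y - 5/2)*(y - 2)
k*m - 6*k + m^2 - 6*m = (k + m)*(m - 6)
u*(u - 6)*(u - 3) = u^3 - 9*u^2 + 18*u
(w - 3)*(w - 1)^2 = w^3 - 5*w^2 + 7*w - 3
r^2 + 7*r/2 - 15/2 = (r - 3/2)*(r + 5)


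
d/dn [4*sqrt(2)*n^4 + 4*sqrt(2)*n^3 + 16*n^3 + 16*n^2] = 4*n*(4*sqrt(2)*n^2 + 3*sqrt(2)*n + 12*n + 8)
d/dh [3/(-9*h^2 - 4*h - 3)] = 6*(9*h + 2)/(9*h^2 + 4*h + 3)^2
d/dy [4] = 0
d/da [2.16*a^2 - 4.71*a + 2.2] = 4.32*a - 4.71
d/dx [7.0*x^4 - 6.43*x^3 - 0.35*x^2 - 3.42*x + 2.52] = 28.0*x^3 - 19.29*x^2 - 0.7*x - 3.42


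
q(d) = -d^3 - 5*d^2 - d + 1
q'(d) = -3*d^2 - 10*d - 1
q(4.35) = -180.28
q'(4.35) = -101.27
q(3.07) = -78.13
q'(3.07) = -59.97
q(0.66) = -2.13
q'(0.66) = -8.91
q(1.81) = -23.12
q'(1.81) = -28.93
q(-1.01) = -2.06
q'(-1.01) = 6.04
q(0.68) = -2.31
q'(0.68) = -9.19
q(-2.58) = -12.53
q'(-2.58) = 4.83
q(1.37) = -12.33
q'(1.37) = -20.33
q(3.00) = -74.00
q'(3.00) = -58.00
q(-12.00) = 1021.00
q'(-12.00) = -313.00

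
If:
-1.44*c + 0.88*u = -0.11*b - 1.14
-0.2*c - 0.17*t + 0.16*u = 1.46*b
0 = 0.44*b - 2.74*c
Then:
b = 7.25827814569536*u + 9.40276941601445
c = 1.16556291390728*u + 1.50993377483444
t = -62.7658745617452*u - 82.5295888373411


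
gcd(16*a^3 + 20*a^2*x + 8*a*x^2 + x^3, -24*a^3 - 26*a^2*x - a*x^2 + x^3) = 4*a + x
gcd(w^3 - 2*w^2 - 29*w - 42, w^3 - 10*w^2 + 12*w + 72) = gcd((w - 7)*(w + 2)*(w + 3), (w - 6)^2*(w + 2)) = w + 2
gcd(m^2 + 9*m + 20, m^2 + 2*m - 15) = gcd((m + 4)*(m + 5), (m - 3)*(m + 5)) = m + 5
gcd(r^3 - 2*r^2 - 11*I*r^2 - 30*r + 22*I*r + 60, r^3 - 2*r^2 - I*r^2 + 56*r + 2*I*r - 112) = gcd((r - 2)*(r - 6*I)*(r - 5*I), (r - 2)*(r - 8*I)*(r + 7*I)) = r - 2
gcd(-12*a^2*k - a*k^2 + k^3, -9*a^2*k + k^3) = 3*a*k + k^2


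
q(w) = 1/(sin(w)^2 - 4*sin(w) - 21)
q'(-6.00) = 0.01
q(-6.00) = -0.05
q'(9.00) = -0.00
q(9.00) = -0.04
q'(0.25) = 0.01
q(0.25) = -0.05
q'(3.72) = -0.01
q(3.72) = -0.05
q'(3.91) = -0.01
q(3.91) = -0.06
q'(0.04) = 0.01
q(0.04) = -0.05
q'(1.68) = -0.00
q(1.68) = -0.04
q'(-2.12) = -0.01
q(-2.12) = -0.06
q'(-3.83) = -0.00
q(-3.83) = -0.04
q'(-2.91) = -0.01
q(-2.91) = -0.05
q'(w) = (-2*sin(w)*cos(w) + 4*cos(w))/(sin(w)^2 - 4*sin(w) - 21)^2 = 2*(2 - sin(w))*cos(w)/((sin(w) - 7)^2*(sin(w) + 3)^2)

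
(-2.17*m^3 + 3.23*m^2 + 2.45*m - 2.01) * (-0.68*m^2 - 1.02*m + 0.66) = 1.4756*m^5 + 0.0169999999999999*m^4 - 6.3928*m^3 + 0.9996*m^2 + 3.6672*m - 1.3266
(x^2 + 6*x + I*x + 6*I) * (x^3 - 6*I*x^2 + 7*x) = x^5 + 6*x^4 - 5*I*x^4 + 13*x^3 - 30*I*x^3 + 78*x^2 + 7*I*x^2 + 42*I*x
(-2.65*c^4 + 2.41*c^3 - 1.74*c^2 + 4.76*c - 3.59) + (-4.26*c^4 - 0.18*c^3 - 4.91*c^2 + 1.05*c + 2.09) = -6.91*c^4 + 2.23*c^3 - 6.65*c^2 + 5.81*c - 1.5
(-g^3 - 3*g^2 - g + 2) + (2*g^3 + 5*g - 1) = g^3 - 3*g^2 + 4*g + 1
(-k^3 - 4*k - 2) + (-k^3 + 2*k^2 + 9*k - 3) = -2*k^3 + 2*k^2 + 5*k - 5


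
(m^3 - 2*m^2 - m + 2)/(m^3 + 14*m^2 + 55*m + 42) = (m^2 - 3*m + 2)/(m^2 + 13*m + 42)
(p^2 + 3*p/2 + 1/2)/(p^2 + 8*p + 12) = (2*p^2 + 3*p + 1)/(2*(p^2 + 8*p + 12))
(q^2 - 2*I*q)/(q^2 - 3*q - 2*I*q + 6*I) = q/(q - 3)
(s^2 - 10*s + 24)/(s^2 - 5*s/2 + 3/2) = 2*(s^2 - 10*s + 24)/(2*s^2 - 5*s + 3)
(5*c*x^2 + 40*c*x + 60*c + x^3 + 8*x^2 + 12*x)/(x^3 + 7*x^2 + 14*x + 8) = (5*c*x + 30*c + x^2 + 6*x)/(x^2 + 5*x + 4)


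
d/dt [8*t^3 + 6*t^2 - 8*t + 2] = 24*t^2 + 12*t - 8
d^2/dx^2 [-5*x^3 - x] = -30*x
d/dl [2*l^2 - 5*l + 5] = 4*l - 5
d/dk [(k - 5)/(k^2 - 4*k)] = (-k^2 + 10*k - 20)/(k^2*(k^2 - 8*k + 16))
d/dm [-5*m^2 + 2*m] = 2 - 10*m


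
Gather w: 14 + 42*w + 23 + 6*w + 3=48*w + 40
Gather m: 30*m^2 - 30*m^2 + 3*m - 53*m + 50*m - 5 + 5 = 0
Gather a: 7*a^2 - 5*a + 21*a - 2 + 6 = 7*a^2 + 16*a + 4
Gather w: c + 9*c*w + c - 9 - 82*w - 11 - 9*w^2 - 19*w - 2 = 2*c - 9*w^2 + w*(9*c - 101) - 22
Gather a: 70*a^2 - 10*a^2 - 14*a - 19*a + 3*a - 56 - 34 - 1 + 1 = 60*a^2 - 30*a - 90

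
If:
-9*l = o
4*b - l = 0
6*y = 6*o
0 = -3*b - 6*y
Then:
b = 0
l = 0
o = 0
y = 0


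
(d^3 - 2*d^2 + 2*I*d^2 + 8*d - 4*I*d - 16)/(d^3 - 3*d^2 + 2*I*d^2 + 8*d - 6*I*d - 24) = (d - 2)/(d - 3)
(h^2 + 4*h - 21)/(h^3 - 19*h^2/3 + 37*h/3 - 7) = 3*(h + 7)/(3*h^2 - 10*h + 7)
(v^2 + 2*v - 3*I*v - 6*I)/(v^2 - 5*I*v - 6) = (v + 2)/(v - 2*I)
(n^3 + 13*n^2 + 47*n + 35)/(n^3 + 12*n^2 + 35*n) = (n + 1)/n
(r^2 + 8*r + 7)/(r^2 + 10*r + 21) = (r + 1)/(r + 3)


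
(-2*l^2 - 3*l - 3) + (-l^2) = -3*l^2 - 3*l - 3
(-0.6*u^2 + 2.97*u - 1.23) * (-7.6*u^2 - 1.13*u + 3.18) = 4.56*u^4 - 21.894*u^3 + 4.0839*u^2 + 10.8345*u - 3.9114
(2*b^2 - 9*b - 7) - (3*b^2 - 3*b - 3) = -b^2 - 6*b - 4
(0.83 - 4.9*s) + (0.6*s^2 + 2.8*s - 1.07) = 0.6*s^2 - 2.1*s - 0.24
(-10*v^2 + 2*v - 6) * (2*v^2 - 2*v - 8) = -20*v^4 + 24*v^3 + 64*v^2 - 4*v + 48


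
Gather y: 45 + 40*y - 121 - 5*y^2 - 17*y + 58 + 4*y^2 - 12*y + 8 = -y^2 + 11*y - 10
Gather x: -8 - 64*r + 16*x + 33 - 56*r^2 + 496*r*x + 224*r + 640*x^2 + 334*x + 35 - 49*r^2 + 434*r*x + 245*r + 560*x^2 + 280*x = -105*r^2 + 405*r + 1200*x^2 + x*(930*r + 630) + 60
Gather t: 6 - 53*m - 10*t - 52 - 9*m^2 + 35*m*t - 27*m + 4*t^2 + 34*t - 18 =-9*m^2 - 80*m + 4*t^2 + t*(35*m + 24) - 64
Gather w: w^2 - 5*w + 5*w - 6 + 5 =w^2 - 1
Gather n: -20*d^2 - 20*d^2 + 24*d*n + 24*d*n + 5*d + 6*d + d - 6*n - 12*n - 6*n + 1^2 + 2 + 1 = -40*d^2 + 12*d + n*(48*d - 24) + 4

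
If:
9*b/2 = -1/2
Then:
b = -1/9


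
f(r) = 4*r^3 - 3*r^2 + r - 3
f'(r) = 12*r^2 - 6*r + 1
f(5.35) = 529.00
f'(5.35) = 312.37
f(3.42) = 125.34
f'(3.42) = 120.84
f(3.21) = 101.60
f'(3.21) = 105.39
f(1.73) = 10.46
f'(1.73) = 26.53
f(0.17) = -2.90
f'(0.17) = 0.33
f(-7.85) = -2130.66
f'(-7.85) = 787.57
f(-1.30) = -18.16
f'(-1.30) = 29.08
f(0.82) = -1.99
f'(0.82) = 4.15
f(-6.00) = -981.00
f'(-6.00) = 469.00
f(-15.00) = -14193.00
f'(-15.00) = 2791.00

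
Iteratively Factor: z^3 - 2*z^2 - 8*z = (z)*(z^2 - 2*z - 8) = z*(z + 2)*(z - 4)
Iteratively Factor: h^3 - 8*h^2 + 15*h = (h - 3)*(h^2 - 5*h) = h*(h - 3)*(h - 5)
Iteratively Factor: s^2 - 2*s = (s - 2)*(s)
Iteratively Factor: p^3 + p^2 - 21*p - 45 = (p + 3)*(p^2 - 2*p - 15) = (p - 5)*(p + 3)*(p + 3)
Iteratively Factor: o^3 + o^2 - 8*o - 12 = (o + 2)*(o^2 - o - 6) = (o - 3)*(o + 2)*(o + 2)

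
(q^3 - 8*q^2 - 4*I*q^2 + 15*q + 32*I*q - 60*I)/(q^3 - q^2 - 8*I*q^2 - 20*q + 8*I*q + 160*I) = (q^2 + q*(-3 - 4*I) + 12*I)/(q^2 + q*(4 - 8*I) - 32*I)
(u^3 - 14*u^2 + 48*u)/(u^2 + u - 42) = u*(u - 8)/(u + 7)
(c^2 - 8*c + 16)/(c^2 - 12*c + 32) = (c - 4)/(c - 8)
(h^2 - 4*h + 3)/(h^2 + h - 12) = (h - 1)/(h + 4)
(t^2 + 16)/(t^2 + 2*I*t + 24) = (t + 4*I)/(t + 6*I)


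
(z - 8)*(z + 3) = z^2 - 5*z - 24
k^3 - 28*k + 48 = (k - 4)*(k - 2)*(k + 6)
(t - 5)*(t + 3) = t^2 - 2*t - 15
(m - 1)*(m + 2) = m^2 + m - 2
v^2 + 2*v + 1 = (v + 1)^2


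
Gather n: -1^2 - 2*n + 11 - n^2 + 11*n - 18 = -n^2 + 9*n - 8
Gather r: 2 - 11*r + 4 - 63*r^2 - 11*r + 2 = -63*r^2 - 22*r + 8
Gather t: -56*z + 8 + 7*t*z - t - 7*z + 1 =t*(7*z - 1) - 63*z + 9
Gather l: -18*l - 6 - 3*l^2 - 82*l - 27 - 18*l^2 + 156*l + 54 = -21*l^2 + 56*l + 21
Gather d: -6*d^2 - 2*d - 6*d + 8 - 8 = -6*d^2 - 8*d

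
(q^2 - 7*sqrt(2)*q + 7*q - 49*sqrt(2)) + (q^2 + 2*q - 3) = 2*q^2 - 7*sqrt(2)*q + 9*q - 49*sqrt(2) - 3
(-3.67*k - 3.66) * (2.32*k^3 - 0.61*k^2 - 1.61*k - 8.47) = -8.5144*k^4 - 6.2525*k^3 + 8.1413*k^2 + 36.9775*k + 31.0002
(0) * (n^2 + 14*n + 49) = 0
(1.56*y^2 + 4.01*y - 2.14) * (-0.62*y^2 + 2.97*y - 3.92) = -0.9672*y^4 + 2.147*y^3 + 7.1213*y^2 - 22.075*y + 8.3888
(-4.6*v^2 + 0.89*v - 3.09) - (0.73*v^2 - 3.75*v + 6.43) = -5.33*v^2 + 4.64*v - 9.52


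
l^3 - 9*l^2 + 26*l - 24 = (l - 4)*(l - 3)*(l - 2)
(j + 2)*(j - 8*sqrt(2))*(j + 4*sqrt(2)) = j^3 - 4*sqrt(2)*j^2 + 2*j^2 - 64*j - 8*sqrt(2)*j - 128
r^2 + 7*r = r*(r + 7)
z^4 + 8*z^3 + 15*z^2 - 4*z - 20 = (z - 1)*(z + 2)^2*(z + 5)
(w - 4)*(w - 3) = w^2 - 7*w + 12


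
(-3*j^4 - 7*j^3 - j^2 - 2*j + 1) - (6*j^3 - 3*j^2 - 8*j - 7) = -3*j^4 - 13*j^3 + 2*j^2 + 6*j + 8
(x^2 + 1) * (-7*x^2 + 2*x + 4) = -7*x^4 + 2*x^3 - 3*x^2 + 2*x + 4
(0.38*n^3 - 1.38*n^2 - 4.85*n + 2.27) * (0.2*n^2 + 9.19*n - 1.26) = 0.076*n^5 + 3.2162*n^4 - 14.131*n^3 - 42.3787*n^2 + 26.9723*n - 2.8602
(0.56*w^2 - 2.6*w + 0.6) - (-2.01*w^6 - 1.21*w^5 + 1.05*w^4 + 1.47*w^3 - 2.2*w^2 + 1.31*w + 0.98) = 2.01*w^6 + 1.21*w^5 - 1.05*w^4 - 1.47*w^3 + 2.76*w^2 - 3.91*w - 0.38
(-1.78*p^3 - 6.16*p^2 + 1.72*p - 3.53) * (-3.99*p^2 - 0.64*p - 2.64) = 7.1022*p^5 + 25.7176*p^4 + 1.7788*p^3 + 29.2463*p^2 - 2.2816*p + 9.3192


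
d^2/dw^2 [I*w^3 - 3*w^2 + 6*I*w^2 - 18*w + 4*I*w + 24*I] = 6*I*w - 6 + 12*I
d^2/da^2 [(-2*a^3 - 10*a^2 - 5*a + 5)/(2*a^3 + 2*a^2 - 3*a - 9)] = 8*(-8*a^6 - 24*a^5 - 84*a^4 - 316*a^3 - 318*a^2 - 144*a - 135)/(8*a^9 + 24*a^8 - 12*a^7 - 172*a^6 - 198*a^5 + 270*a^4 + 783*a^3 + 243*a^2 - 729*a - 729)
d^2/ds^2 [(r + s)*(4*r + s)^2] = 18*r + 6*s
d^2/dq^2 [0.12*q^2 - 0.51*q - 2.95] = 0.240000000000000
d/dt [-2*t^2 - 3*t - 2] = -4*t - 3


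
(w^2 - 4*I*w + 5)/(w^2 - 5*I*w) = (w + I)/w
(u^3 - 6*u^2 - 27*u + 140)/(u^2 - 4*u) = u - 2 - 35/u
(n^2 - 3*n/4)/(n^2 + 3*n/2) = (4*n - 3)/(2*(2*n + 3))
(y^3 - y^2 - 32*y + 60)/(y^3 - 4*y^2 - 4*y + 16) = (y^2 + y - 30)/(y^2 - 2*y - 8)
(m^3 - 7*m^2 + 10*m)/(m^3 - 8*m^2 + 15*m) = (m - 2)/(m - 3)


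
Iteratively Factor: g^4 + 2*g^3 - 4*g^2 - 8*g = (g + 2)*(g^3 - 4*g) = (g + 2)^2*(g^2 - 2*g) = (g - 2)*(g + 2)^2*(g)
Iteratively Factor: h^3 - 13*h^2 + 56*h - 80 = (h - 5)*(h^2 - 8*h + 16) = (h - 5)*(h - 4)*(h - 4)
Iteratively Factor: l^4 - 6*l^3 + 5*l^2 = (l - 5)*(l^3 - l^2) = l*(l - 5)*(l^2 - l) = l*(l - 5)*(l - 1)*(l)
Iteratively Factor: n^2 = (n)*(n)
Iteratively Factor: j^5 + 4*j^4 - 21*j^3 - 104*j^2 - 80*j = (j + 4)*(j^4 - 21*j^2 - 20*j) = (j + 4)^2*(j^3 - 4*j^2 - 5*j) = (j - 5)*(j + 4)^2*(j^2 + j) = (j - 5)*(j + 1)*(j + 4)^2*(j)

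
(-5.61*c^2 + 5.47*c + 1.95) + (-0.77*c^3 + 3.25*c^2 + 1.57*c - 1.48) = -0.77*c^3 - 2.36*c^2 + 7.04*c + 0.47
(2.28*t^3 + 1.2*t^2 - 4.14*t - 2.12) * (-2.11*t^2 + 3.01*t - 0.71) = -4.8108*t^5 + 4.3308*t^4 + 10.7286*t^3 - 8.8402*t^2 - 3.4418*t + 1.5052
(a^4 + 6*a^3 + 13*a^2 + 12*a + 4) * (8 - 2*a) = -2*a^5 - 4*a^4 + 22*a^3 + 80*a^2 + 88*a + 32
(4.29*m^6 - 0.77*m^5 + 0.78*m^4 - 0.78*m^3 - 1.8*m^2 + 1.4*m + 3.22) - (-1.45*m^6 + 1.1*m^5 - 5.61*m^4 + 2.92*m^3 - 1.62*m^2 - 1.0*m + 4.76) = 5.74*m^6 - 1.87*m^5 + 6.39*m^4 - 3.7*m^3 - 0.18*m^2 + 2.4*m - 1.54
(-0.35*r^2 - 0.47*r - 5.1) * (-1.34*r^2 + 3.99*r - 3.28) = 0.469*r^4 - 0.7667*r^3 + 6.1067*r^2 - 18.8074*r + 16.728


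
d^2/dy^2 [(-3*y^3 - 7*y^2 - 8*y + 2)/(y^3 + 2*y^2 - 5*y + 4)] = 2*(-y^6 - 69*y^5 - 69*y^4 + 35*y^3 + 534*y^2 - 36*y - 238)/(y^9 + 6*y^8 - 3*y^7 - 40*y^6 + 63*y^5 + 78*y^4 - 317*y^3 + 396*y^2 - 240*y + 64)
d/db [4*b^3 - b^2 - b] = 12*b^2 - 2*b - 1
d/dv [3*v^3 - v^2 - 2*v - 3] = 9*v^2 - 2*v - 2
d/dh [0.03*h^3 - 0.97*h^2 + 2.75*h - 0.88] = 0.09*h^2 - 1.94*h + 2.75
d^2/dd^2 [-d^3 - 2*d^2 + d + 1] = -6*d - 4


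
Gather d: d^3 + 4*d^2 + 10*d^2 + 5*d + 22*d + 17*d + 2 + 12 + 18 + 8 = d^3 + 14*d^2 + 44*d + 40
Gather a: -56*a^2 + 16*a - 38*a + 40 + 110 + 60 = -56*a^2 - 22*a + 210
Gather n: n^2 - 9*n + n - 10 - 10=n^2 - 8*n - 20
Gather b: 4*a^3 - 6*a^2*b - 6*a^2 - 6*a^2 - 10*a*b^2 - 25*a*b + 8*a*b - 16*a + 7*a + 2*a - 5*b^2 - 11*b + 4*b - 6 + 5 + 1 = 4*a^3 - 12*a^2 - 7*a + b^2*(-10*a - 5) + b*(-6*a^2 - 17*a - 7)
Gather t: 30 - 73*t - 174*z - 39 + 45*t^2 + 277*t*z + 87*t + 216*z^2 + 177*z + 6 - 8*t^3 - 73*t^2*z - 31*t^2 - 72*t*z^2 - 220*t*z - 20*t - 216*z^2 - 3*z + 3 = -8*t^3 + t^2*(14 - 73*z) + t*(-72*z^2 + 57*z - 6)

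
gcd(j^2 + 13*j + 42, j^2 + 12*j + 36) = j + 6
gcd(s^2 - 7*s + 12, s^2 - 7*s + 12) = s^2 - 7*s + 12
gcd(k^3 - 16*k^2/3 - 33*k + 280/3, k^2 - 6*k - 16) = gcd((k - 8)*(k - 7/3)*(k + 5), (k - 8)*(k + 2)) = k - 8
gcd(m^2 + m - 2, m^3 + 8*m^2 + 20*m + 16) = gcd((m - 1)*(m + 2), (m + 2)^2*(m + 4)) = m + 2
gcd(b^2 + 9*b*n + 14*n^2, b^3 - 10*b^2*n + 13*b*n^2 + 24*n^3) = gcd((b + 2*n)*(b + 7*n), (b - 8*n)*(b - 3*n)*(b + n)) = 1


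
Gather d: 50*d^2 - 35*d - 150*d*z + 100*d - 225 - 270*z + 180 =50*d^2 + d*(65 - 150*z) - 270*z - 45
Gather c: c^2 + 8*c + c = c^2 + 9*c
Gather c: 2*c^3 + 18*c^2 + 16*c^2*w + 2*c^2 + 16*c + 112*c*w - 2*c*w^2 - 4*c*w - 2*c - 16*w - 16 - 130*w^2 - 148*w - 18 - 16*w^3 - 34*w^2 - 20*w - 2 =2*c^3 + c^2*(16*w + 20) + c*(-2*w^2 + 108*w + 14) - 16*w^3 - 164*w^2 - 184*w - 36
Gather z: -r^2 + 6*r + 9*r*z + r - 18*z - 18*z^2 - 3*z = -r^2 + 7*r - 18*z^2 + z*(9*r - 21)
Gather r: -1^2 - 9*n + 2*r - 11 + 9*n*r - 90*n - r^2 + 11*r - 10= -99*n - r^2 + r*(9*n + 13) - 22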